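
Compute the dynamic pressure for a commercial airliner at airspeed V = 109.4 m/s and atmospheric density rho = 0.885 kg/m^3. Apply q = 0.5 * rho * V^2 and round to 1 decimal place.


Step 1: V^2 = 109.4^2 = 11968.36
Step 2: q = 0.5 * 0.885 * 11968.36
Step 3: q = 5296.0 Pa

5296.0


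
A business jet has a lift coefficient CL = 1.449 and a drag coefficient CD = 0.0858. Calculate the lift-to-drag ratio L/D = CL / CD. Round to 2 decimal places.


Step 1: L/D = CL / CD = 1.449 / 0.0858
Step 2: L/D = 16.89

16.89


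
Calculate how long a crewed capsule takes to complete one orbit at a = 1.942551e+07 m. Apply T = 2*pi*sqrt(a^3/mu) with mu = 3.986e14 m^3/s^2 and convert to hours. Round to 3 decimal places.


Step 1: a^3 / mu = 7.330225e+21 / 3.986e14 = 1.838993e+07
Step 2: sqrt(1.838993e+07) = 4288.3478 s
Step 3: T = 2*pi * 4288.3478 = 26944.48 s
Step 4: T in hours = 26944.48 / 3600 = 7.485 hours

7.485


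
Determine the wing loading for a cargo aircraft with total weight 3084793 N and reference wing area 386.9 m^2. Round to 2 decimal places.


Step 1: Wing loading = W / S = 3084793 / 386.9
Step 2: Wing loading = 7973.10 N/m^2

7973.10


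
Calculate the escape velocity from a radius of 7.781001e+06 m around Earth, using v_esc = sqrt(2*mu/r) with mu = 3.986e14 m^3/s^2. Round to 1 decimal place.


Step 1: 2*mu/r = 2 * 3.986e14 / 7.781001e+06 = 102454684.1724
Step 2: v_esc = sqrt(102454684.1724) = 10122.0 m/s

10122.0


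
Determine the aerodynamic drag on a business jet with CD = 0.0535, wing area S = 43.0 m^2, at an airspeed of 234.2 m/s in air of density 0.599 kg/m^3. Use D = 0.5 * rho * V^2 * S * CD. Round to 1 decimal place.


Step 1: Dynamic pressure q = 0.5 * 0.599 * 234.2^2 = 16427.4672 Pa
Step 2: Drag D = q * S * CD = 16427.4672 * 43.0 * 0.0535
Step 3: D = 37791.4 N

37791.4


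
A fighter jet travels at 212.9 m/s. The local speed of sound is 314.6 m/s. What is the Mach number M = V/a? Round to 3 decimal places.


Step 1: M = V / a = 212.9 / 314.6
Step 2: M = 0.677

0.677


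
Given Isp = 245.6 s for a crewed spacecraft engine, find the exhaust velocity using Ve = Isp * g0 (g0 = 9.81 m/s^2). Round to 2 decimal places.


Step 1: Ve = Isp * g0 = 245.6 * 9.81
Step 2: Ve = 2409.34 m/s

2409.34


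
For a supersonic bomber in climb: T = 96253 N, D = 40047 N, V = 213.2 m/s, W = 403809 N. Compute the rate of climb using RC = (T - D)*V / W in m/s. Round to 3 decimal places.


Step 1: Excess thrust = T - D = 96253 - 40047 = 56206 N
Step 2: Excess power = 56206 * 213.2 = 11983119.2 W
Step 3: RC = 11983119.2 / 403809 = 29.675 m/s

29.675


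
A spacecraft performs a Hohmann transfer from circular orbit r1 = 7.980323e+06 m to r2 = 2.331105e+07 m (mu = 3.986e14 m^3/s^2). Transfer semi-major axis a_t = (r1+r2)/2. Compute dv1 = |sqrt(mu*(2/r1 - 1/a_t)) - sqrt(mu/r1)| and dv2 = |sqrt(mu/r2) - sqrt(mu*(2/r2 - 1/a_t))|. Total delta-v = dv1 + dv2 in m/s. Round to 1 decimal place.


Step 1: Transfer semi-major axis a_t = (7.980323e+06 + 2.331105e+07) / 2 = 1.564569e+07 m
Step 2: v1 (circular at r1) = sqrt(mu/r1) = 7067.38 m/s
Step 3: v_t1 = sqrt(mu*(2/r1 - 1/a_t)) = 8626.65 m/s
Step 4: dv1 = |8626.65 - 7067.38| = 1559.27 m/s
Step 5: v2 (circular at r2) = 4135.12 m/s, v_t2 = 2953.25 m/s
Step 6: dv2 = |4135.12 - 2953.25| = 1181.86 m/s
Step 7: Total delta-v = 1559.27 + 1181.86 = 2741.1 m/s

2741.1


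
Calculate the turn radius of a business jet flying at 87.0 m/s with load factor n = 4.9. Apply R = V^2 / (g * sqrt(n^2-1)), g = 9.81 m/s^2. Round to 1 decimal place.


Step 1: V^2 = 87.0^2 = 7569.0
Step 2: n^2 - 1 = 4.9^2 - 1 = 23.01
Step 3: sqrt(23.01) = 4.796874
Step 4: R = 7569.0 / (9.81 * 4.796874) = 160.8 m

160.8


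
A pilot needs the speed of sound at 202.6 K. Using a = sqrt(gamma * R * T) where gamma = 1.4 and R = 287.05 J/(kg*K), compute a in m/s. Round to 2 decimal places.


Step 1: gamma * R * T = 1.4 * 287.05 * 202.6 = 81418.862
Step 2: a = sqrt(81418.862) = 285.34 m/s

285.34


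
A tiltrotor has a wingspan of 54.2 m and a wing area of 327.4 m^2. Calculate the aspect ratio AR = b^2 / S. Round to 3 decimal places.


Step 1: b^2 = 54.2^2 = 2937.64
Step 2: AR = 2937.64 / 327.4 = 8.973

8.973


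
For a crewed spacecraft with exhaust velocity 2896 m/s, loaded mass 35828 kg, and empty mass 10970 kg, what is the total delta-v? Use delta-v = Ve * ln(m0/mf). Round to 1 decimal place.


Step 1: Mass ratio m0/mf = 35828 / 10970 = 3.265998
Step 2: ln(3.265998) = 1.183565
Step 3: delta-v = 2896 * 1.183565 = 3427.6 m/s

3427.6


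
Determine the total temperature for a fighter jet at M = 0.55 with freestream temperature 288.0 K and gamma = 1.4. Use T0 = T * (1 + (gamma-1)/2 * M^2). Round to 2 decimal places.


Step 1: (gamma-1)/2 = 0.2
Step 2: M^2 = 0.3025
Step 3: 1 + 0.2 * 0.3025 = 1.0605
Step 4: T0 = 288.0 * 1.0605 = 305.42 K

305.42


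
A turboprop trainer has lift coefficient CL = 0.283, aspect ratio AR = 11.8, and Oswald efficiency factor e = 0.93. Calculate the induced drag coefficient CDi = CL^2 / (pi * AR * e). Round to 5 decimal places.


Step 1: CL^2 = 0.283^2 = 0.080089
Step 2: pi * AR * e = 3.14159 * 11.8 * 0.93 = 34.475838
Step 3: CDi = 0.080089 / 34.475838 = 0.00232

0.00232


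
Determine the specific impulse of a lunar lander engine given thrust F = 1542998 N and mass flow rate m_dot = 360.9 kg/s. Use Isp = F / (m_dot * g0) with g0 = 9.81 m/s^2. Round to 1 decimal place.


Step 1: m_dot * g0 = 360.9 * 9.81 = 3540.43
Step 2: Isp = 1542998 / 3540.43 = 435.8 s

435.8


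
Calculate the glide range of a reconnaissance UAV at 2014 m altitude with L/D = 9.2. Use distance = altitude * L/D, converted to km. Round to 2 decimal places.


Step 1: Glide distance = altitude * L/D = 2014 * 9.2 = 18528.8 m
Step 2: Convert to km: 18528.8 / 1000 = 18.53 km

18.53


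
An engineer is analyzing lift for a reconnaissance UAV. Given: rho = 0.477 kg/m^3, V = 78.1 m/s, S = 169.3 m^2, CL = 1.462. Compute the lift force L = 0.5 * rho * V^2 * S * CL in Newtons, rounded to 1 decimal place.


Step 1: Calculate dynamic pressure q = 0.5 * 0.477 * 78.1^2 = 0.5 * 0.477 * 6099.61 = 1454.757 Pa
Step 2: Multiply by wing area and lift coefficient: L = 1454.757 * 169.3 * 1.462
Step 3: L = 246290.3576 * 1.462 = 360076.5 N

360076.5


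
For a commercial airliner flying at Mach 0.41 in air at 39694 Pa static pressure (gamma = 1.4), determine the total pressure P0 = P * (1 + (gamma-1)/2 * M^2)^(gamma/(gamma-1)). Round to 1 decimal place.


Step 1: (gamma-1)/2 * M^2 = 0.2 * 0.1681 = 0.03362
Step 2: 1 + 0.03362 = 1.03362
Step 3: Exponent gamma/(gamma-1) = 3.5
Step 4: P0 = 39694 * 1.03362^3.5 = 44564.4 Pa

44564.4


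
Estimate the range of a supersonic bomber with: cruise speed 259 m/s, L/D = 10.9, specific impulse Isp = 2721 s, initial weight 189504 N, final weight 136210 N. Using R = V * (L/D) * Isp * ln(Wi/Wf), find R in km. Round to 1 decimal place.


Step 1: Coefficient = V * (L/D) * Isp = 259 * 10.9 * 2721 = 7681655.1 m
Step 2: Wi/Wf = 189504 / 136210 = 1.391263
Step 3: ln(1.391263) = 0.330212
Step 4: R = 7681655.1 * 0.330212 = 2536577.2 m = 2536.6 km

2536.6


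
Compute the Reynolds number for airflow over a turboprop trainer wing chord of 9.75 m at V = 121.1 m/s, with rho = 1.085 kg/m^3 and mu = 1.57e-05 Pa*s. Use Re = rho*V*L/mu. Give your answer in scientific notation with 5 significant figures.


Step 1: Numerator = rho * V * L = 1.085 * 121.1 * 9.75 = 1281.086625
Step 2: Re = 1281.086625 / 1.57e-05
Step 3: Re = 8.1598e+07

8.1598e+07


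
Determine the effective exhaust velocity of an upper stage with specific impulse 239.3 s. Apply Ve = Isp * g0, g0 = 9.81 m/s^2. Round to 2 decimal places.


Step 1: Ve = Isp * g0 = 239.3 * 9.81
Step 2: Ve = 2347.53 m/s

2347.53


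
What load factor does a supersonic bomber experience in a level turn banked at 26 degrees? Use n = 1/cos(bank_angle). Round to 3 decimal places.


Step 1: Convert 26 degrees to radians = 0.453786
Step 2: cos(26 deg) = 0.898794
Step 3: n = 1 / 0.898794 = 1.113

1.113


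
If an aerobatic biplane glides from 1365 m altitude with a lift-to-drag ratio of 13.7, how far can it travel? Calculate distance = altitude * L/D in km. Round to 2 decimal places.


Step 1: Glide distance = altitude * L/D = 1365 * 13.7 = 18700.5 m
Step 2: Convert to km: 18700.5 / 1000 = 18.70 km

18.70


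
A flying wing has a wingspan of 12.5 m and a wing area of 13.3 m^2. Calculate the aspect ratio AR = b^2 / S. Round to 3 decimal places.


Step 1: b^2 = 12.5^2 = 156.25
Step 2: AR = 156.25 / 13.3 = 11.748

11.748


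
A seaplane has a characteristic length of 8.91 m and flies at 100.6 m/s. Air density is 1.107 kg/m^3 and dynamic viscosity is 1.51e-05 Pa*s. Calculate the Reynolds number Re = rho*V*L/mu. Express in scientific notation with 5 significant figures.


Step 1: Numerator = rho * V * L = 1.107 * 100.6 * 8.91 = 992.255022
Step 2: Re = 992.255022 / 1.51e-05
Step 3: Re = 6.5712e+07

6.5712e+07


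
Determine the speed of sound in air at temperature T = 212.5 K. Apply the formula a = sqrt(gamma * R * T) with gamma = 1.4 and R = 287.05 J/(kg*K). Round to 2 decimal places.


Step 1: gamma * R * T = 1.4 * 287.05 * 212.5 = 85397.375
Step 2: a = sqrt(85397.375) = 292.23 m/s

292.23


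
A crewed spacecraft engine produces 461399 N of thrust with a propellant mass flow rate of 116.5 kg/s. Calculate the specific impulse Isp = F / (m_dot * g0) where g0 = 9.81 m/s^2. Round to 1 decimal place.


Step 1: m_dot * g0 = 116.5 * 9.81 = 1142.87
Step 2: Isp = 461399 / 1142.87 = 403.7 s

403.7


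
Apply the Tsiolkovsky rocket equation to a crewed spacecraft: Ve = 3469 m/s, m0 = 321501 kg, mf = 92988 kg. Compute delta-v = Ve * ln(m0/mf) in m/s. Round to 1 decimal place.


Step 1: Mass ratio m0/mf = 321501 / 92988 = 3.457446
Step 2: ln(3.457446) = 1.24053
Step 3: delta-v = 3469 * 1.24053 = 4303.4 m/s

4303.4


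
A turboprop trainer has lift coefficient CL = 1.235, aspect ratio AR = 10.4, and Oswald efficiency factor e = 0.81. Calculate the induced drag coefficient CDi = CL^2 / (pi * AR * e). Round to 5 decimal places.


Step 1: CL^2 = 1.235^2 = 1.525225
Step 2: pi * AR * e = 3.14159 * 10.4 * 0.81 = 26.464777
Step 3: CDi = 1.525225 / 26.464777 = 0.05763

0.05763


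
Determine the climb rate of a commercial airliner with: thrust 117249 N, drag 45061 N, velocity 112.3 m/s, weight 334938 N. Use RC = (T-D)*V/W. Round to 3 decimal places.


Step 1: Excess thrust = T - D = 117249 - 45061 = 72188 N
Step 2: Excess power = 72188 * 112.3 = 8106712.4 W
Step 3: RC = 8106712.4 / 334938 = 24.204 m/s

24.204


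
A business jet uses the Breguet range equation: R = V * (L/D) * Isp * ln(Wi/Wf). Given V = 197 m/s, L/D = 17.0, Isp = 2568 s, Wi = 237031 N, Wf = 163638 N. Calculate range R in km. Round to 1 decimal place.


Step 1: Coefficient = V * (L/D) * Isp = 197 * 17.0 * 2568 = 8600232.0 m
Step 2: Wi/Wf = 237031 / 163638 = 1.448508
Step 3: ln(1.448508) = 0.370534
Step 4: R = 8600232.0 * 0.370534 = 3186680.6 m = 3186.7 km

3186.7


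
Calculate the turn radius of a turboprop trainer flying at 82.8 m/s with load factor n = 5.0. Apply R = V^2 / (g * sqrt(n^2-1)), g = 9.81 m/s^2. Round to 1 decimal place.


Step 1: V^2 = 82.8^2 = 6855.84
Step 2: n^2 - 1 = 5.0^2 - 1 = 24.0
Step 3: sqrt(24.0) = 4.898979
Step 4: R = 6855.84 / (9.81 * 4.898979) = 142.7 m

142.7


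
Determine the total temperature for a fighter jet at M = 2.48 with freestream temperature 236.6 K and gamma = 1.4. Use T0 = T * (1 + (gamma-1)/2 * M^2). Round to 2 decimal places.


Step 1: (gamma-1)/2 = 0.2
Step 2: M^2 = 6.1504
Step 3: 1 + 0.2 * 6.1504 = 2.23008
Step 4: T0 = 236.6 * 2.23008 = 527.64 K

527.64


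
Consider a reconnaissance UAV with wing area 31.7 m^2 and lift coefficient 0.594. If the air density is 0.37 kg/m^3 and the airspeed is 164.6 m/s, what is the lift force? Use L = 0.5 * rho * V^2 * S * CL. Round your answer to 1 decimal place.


Step 1: Calculate dynamic pressure q = 0.5 * 0.37 * 164.6^2 = 0.5 * 0.37 * 27093.16 = 5012.2346 Pa
Step 2: Multiply by wing area and lift coefficient: L = 5012.2346 * 31.7 * 0.594
Step 3: L = 158887.8368 * 0.594 = 94379.4 N

94379.4


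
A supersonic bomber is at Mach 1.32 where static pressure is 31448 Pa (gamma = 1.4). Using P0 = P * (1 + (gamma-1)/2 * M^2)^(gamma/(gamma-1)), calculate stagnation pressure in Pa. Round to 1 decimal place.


Step 1: (gamma-1)/2 * M^2 = 0.2 * 1.7424 = 0.34848
Step 2: 1 + 0.34848 = 1.34848
Step 3: Exponent gamma/(gamma-1) = 3.5
Step 4: P0 = 31448 * 1.34848^3.5 = 89546.5 Pa

89546.5


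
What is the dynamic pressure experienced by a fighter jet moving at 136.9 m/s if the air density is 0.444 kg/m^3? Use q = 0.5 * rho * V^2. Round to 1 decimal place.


Step 1: V^2 = 136.9^2 = 18741.61
Step 2: q = 0.5 * 0.444 * 18741.61
Step 3: q = 4160.6 Pa

4160.6


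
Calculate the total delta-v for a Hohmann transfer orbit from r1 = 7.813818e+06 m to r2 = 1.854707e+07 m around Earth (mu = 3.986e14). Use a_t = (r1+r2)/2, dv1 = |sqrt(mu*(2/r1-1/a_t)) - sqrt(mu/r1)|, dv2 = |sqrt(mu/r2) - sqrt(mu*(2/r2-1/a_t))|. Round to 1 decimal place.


Step 1: Transfer semi-major axis a_t = (7.813818e+06 + 1.854707e+07) / 2 = 1.318044e+07 m
Step 2: v1 (circular at r1) = sqrt(mu/r1) = 7142.28 m/s
Step 3: v_t1 = sqrt(mu*(2/r1 - 1/a_t)) = 8472.46 m/s
Step 4: dv1 = |8472.46 - 7142.28| = 1330.18 m/s
Step 5: v2 (circular at r2) = 4635.87 m/s, v_t2 = 3569.42 m/s
Step 6: dv2 = |4635.87 - 3569.42| = 1066.45 m/s
Step 7: Total delta-v = 1330.18 + 1066.45 = 2396.6 m/s

2396.6


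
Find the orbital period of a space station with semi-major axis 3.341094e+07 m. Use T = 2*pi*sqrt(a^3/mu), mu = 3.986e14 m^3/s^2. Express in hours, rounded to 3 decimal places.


Step 1: a^3 / mu = 3.729633e+22 / 3.986e14 = 9.356831e+07
Step 2: sqrt(9.356831e+07) = 9673.0714 s
Step 3: T = 2*pi * 9673.0714 = 60777.7 s
Step 4: T in hours = 60777.7 / 3600 = 16.883 hours

16.883


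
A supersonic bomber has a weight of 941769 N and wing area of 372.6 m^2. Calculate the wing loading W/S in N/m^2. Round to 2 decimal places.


Step 1: Wing loading = W / S = 941769 / 372.6
Step 2: Wing loading = 2527.56 N/m^2

2527.56


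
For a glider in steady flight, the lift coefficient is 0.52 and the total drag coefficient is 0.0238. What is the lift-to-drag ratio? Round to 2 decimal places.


Step 1: L/D = CL / CD = 0.52 / 0.0238
Step 2: L/D = 21.85

21.85


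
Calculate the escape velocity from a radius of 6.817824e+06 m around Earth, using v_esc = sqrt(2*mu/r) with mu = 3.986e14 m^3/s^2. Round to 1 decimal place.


Step 1: 2*mu/r = 2 * 3.986e14 / 6.817824e+06 = 116928803.0903
Step 2: v_esc = sqrt(116928803.0903) = 10813.4 m/s

10813.4


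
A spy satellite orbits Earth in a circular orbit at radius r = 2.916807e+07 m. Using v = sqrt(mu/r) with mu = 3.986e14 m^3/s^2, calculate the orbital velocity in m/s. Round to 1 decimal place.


Step 1: mu / r = 3.986e14 / 2.916807e+07 = 13665628.2023
Step 2: v = sqrt(13665628.2023) = 3696.7 m/s

3696.7


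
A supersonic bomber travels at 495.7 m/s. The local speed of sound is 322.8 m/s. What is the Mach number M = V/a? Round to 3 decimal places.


Step 1: M = V / a = 495.7 / 322.8
Step 2: M = 1.536

1.536


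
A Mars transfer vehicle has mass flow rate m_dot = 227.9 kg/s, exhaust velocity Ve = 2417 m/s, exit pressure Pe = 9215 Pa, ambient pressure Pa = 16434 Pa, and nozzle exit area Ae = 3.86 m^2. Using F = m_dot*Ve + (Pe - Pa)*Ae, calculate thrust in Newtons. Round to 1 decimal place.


Step 1: Momentum thrust = m_dot * Ve = 227.9 * 2417 = 550834.3 N
Step 2: Pressure thrust = (Pe - Pa) * Ae = (9215 - 16434) * 3.86 = -27865.34 N
Step 3: Total thrust F = 550834.3 + -27865.34 = 522969.0 N

522969.0


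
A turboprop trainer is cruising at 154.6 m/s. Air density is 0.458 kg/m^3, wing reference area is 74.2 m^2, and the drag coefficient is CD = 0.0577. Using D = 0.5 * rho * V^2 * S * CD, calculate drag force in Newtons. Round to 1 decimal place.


Step 1: Dynamic pressure q = 0.5 * 0.458 * 154.6^2 = 5473.3656 Pa
Step 2: Drag D = q * S * CD = 5473.3656 * 74.2 * 0.0577
Step 3: D = 23433.3 N

23433.3


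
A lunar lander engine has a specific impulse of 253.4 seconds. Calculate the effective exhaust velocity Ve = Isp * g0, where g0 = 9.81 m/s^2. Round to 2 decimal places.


Step 1: Ve = Isp * g0 = 253.4 * 9.81
Step 2: Ve = 2485.85 m/s

2485.85


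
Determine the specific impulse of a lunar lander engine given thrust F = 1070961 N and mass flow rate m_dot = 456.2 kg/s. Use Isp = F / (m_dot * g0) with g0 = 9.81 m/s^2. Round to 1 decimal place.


Step 1: m_dot * g0 = 456.2 * 9.81 = 4475.32
Step 2: Isp = 1070961 / 4475.32 = 239.3 s

239.3


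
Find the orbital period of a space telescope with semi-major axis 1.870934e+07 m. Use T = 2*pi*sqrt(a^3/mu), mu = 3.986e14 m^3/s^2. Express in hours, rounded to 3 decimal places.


Step 1: a^3 / mu = 6.549006e+21 / 3.986e14 = 1.643002e+07
Step 2: sqrt(1.643002e+07) = 4053.3962 s
Step 3: T = 2*pi * 4053.3962 = 25468.24 s
Step 4: T in hours = 25468.24 / 3600 = 7.075 hours

7.075


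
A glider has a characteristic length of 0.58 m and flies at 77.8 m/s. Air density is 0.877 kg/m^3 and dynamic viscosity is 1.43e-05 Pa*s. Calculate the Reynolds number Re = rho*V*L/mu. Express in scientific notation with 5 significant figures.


Step 1: Numerator = rho * V * L = 0.877 * 77.8 * 0.58 = 39.573748
Step 2: Re = 39.573748 / 1.43e-05
Step 3: Re = 2.7674e+06

2.7674e+06


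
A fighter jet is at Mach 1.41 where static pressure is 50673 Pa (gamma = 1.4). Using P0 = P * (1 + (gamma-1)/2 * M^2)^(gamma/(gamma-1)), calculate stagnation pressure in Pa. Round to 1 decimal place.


Step 1: (gamma-1)/2 * M^2 = 0.2 * 1.9881 = 0.39762
Step 2: 1 + 0.39762 = 1.39762
Step 3: Exponent gamma/(gamma-1) = 3.5
Step 4: P0 = 50673 * 1.39762^3.5 = 163545.5 Pa

163545.5


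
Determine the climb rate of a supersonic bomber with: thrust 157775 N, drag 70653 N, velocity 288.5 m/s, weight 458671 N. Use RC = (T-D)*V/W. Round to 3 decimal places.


Step 1: Excess thrust = T - D = 157775 - 70653 = 87122 N
Step 2: Excess power = 87122 * 288.5 = 25134697.0 W
Step 3: RC = 25134697.0 / 458671 = 54.799 m/s

54.799


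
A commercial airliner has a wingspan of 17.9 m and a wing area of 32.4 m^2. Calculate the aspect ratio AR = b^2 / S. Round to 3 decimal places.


Step 1: b^2 = 17.9^2 = 320.41
Step 2: AR = 320.41 / 32.4 = 9.889

9.889


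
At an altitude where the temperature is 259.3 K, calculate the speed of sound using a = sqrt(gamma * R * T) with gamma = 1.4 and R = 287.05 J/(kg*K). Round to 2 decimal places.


Step 1: gamma * R * T = 1.4 * 287.05 * 259.3 = 104204.891
Step 2: a = sqrt(104204.891) = 322.81 m/s

322.81


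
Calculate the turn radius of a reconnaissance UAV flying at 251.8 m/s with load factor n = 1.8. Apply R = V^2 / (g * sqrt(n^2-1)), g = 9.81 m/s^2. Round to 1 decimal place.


Step 1: V^2 = 251.8^2 = 63403.24
Step 2: n^2 - 1 = 1.8^2 - 1 = 2.24
Step 3: sqrt(2.24) = 1.496663
Step 4: R = 63403.24 / (9.81 * 1.496663) = 4318.4 m

4318.4


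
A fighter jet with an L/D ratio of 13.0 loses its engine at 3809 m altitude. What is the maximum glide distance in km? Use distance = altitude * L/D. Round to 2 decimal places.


Step 1: Glide distance = altitude * L/D = 3809 * 13.0 = 49517.0 m
Step 2: Convert to km: 49517.0 / 1000 = 49.52 km

49.52


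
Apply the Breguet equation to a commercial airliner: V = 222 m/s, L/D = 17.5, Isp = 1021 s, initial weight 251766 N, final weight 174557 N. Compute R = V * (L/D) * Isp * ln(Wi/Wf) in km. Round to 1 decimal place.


Step 1: Coefficient = V * (L/D) * Isp = 222 * 17.5 * 1021 = 3966585.0 m
Step 2: Wi/Wf = 251766 / 174557 = 1.442314
Step 3: ln(1.442314) = 0.366249
Step 4: R = 3966585.0 * 0.366249 = 1452756.8 m = 1452.8 km

1452.8


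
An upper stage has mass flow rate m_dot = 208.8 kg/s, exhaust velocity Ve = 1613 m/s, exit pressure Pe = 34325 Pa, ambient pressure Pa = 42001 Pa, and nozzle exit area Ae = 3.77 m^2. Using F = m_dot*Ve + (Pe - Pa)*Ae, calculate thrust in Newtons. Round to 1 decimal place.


Step 1: Momentum thrust = m_dot * Ve = 208.8 * 1613 = 336794.4 N
Step 2: Pressure thrust = (Pe - Pa) * Ae = (34325 - 42001) * 3.77 = -28938.52 N
Step 3: Total thrust F = 336794.4 + -28938.52 = 307855.9 N

307855.9


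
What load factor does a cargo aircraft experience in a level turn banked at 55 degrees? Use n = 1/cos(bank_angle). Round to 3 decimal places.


Step 1: Convert 55 degrees to radians = 0.959931
Step 2: cos(55 deg) = 0.573576
Step 3: n = 1 / 0.573576 = 1.743

1.743


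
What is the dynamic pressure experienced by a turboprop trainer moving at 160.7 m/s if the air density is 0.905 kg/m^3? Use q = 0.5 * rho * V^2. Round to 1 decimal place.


Step 1: V^2 = 160.7^2 = 25824.49
Step 2: q = 0.5 * 0.905 * 25824.49
Step 3: q = 11685.6 Pa

11685.6


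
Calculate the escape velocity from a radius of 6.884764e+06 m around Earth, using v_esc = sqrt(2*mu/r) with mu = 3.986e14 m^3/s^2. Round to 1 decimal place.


Step 1: 2*mu/r = 2 * 3.986e14 / 6.884764e+06 = 115791913.855
Step 2: v_esc = sqrt(115791913.855) = 10760.7 m/s

10760.7


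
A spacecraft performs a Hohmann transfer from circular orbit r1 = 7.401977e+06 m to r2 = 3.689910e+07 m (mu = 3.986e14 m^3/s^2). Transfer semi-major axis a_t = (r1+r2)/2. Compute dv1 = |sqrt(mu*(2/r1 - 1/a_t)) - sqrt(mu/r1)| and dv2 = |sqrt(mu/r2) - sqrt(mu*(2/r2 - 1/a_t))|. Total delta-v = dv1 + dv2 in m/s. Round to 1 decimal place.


Step 1: Transfer semi-major axis a_t = (7.401977e+06 + 3.689910e+07) / 2 = 2.215054e+07 m
Step 2: v1 (circular at r1) = sqrt(mu/r1) = 7338.29 m/s
Step 3: v_t1 = sqrt(mu*(2/r1 - 1/a_t)) = 9471.32 m/s
Step 4: dv1 = |9471.32 - 7338.29| = 2133.03 m/s
Step 5: v2 (circular at r2) = 3286.71 m/s, v_t2 = 1899.95 m/s
Step 6: dv2 = |3286.71 - 1899.95| = 1386.75 m/s
Step 7: Total delta-v = 2133.03 + 1386.75 = 3519.8 m/s

3519.8


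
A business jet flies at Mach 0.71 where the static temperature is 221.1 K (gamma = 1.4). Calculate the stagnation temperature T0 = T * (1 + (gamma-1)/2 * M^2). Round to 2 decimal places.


Step 1: (gamma-1)/2 = 0.2
Step 2: M^2 = 0.5041
Step 3: 1 + 0.2 * 0.5041 = 1.10082
Step 4: T0 = 221.1 * 1.10082 = 243.39 K

243.39


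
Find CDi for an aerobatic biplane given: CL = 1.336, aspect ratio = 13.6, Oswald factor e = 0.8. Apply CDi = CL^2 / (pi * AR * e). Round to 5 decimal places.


Step 1: CL^2 = 1.336^2 = 1.784896
Step 2: pi * AR * e = 3.14159 * 13.6 * 0.8 = 34.180528
Step 3: CDi = 1.784896 / 34.180528 = 0.05222

0.05222


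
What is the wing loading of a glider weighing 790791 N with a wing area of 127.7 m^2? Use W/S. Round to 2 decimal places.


Step 1: Wing loading = W / S = 790791 / 127.7
Step 2: Wing loading = 6192.57 N/m^2

6192.57


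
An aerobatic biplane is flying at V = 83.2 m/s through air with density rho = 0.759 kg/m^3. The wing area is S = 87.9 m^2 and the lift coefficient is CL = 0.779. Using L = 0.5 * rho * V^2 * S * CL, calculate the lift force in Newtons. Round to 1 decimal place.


Step 1: Calculate dynamic pressure q = 0.5 * 0.759 * 83.2^2 = 0.5 * 0.759 * 6922.24 = 2626.9901 Pa
Step 2: Multiply by wing area and lift coefficient: L = 2626.9901 * 87.9 * 0.779
Step 3: L = 230912.428 * 0.779 = 179880.8 N

179880.8


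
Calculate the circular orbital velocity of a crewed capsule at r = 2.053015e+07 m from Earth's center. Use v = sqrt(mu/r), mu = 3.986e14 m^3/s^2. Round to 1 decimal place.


Step 1: mu / r = 3.986e14 / 2.053015e+07 = 19415347.6716
Step 2: v = sqrt(19415347.6716) = 4406.3 m/s

4406.3


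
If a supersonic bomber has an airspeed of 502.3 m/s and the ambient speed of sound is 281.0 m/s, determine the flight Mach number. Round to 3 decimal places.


Step 1: M = V / a = 502.3 / 281.0
Step 2: M = 1.788

1.788


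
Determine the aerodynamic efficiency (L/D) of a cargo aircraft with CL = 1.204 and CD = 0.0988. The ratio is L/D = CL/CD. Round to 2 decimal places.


Step 1: L/D = CL / CD = 1.204 / 0.0988
Step 2: L/D = 12.19

12.19


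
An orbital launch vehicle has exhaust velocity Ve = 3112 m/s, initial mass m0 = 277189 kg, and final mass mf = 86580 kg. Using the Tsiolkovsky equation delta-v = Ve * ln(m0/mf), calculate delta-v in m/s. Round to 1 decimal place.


Step 1: Mass ratio m0/mf = 277189 / 86580 = 3.201536
Step 2: ln(3.201536) = 1.163631
Step 3: delta-v = 3112 * 1.163631 = 3621.2 m/s

3621.2


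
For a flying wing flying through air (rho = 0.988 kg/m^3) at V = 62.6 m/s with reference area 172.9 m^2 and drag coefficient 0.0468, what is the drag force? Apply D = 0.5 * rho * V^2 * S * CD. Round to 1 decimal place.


Step 1: Dynamic pressure q = 0.5 * 0.988 * 62.6^2 = 1935.8674 Pa
Step 2: Drag D = q * S * CD = 1935.8674 * 172.9 * 0.0468
Step 3: D = 15664.5 N

15664.5


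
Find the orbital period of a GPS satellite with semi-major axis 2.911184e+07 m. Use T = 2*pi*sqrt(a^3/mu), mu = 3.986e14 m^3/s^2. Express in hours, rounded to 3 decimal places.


Step 1: a^3 / mu = 2.467226e+22 / 3.986e14 = 6.189730e+07
Step 2: sqrt(6.189730e+07) = 7867.4834 s
Step 3: T = 2*pi * 7867.4834 = 49432.86 s
Step 4: T in hours = 49432.86 / 3600 = 13.731 hours

13.731


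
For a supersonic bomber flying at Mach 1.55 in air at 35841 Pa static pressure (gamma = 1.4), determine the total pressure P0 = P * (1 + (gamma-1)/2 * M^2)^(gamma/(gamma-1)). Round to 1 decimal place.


Step 1: (gamma-1)/2 * M^2 = 0.2 * 2.4025 = 0.4805
Step 2: 1 + 0.4805 = 1.4805
Step 3: Exponent gamma/(gamma-1) = 3.5
Step 4: P0 = 35841 * 1.4805^3.5 = 141517.3 Pa

141517.3


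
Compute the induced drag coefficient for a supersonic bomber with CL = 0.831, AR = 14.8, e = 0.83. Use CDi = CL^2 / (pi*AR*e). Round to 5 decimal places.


Step 1: CL^2 = 0.831^2 = 0.690561
Step 2: pi * AR * e = 3.14159 * 14.8 * 0.83 = 38.591324
Step 3: CDi = 0.690561 / 38.591324 = 0.01789

0.01789


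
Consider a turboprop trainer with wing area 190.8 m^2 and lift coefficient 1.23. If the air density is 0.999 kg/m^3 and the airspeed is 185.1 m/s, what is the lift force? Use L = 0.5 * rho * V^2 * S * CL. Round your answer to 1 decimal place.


Step 1: Calculate dynamic pressure q = 0.5 * 0.999 * 185.1^2 = 0.5 * 0.999 * 34262.01 = 17113.874 Pa
Step 2: Multiply by wing area and lift coefficient: L = 17113.874 * 190.8 * 1.23
Step 3: L = 3265327.1582 * 1.23 = 4016352.4 N

4016352.4


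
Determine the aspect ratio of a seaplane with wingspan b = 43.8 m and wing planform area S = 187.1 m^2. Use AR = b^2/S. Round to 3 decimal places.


Step 1: b^2 = 43.8^2 = 1918.44
Step 2: AR = 1918.44 / 187.1 = 10.254

10.254


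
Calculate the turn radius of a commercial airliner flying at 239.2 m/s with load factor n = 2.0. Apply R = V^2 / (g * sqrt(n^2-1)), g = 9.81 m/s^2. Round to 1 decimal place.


Step 1: V^2 = 239.2^2 = 57216.64
Step 2: n^2 - 1 = 2.0^2 - 1 = 3.0
Step 3: sqrt(3.0) = 1.732051
Step 4: R = 57216.64 / (9.81 * 1.732051) = 3367.4 m

3367.4


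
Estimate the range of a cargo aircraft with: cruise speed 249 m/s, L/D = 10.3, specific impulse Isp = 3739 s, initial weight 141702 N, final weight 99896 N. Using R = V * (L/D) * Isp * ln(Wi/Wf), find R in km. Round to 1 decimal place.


Step 1: Coefficient = V * (L/D) * Isp = 249 * 10.3 * 3739 = 9589413.3 m
Step 2: Wi/Wf = 141702 / 99896 = 1.418495
Step 3: ln(1.418495) = 0.349597
Step 4: R = 9589413.3 * 0.349597 = 3352426.4 m = 3352.4 km

3352.4


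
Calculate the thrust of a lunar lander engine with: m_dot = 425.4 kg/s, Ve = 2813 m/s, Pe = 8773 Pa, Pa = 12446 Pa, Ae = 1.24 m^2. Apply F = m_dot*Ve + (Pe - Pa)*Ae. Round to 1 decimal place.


Step 1: Momentum thrust = m_dot * Ve = 425.4 * 2813 = 1196650.2 N
Step 2: Pressure thrust = (Pe - Pa) * Ae = (8773 - 12446) * 1.24 = -4554.52 N
Step 3: Total thrust F = 1196650.2 + -4554.52 = 1192095.7 N

1192095.7


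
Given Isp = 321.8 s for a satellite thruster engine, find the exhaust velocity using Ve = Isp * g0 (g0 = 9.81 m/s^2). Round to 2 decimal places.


Step 1: Ve = Isp * g0 = 321.8 * 9.81
Step 2: Ve = 3156.86 m/s

3156.86


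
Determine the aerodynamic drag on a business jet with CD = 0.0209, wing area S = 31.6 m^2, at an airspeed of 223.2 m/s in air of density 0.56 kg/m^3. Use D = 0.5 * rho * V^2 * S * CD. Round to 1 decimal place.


Step 1: Dynamic pressure q = 0.5 * 0.56 * 223.2^2 = 13949.1072 Pa
Step 2: Drag D = q * S * CD = 13949.1072 * 31.6 * 0.0209
Step 3: D = 9212.5 N

9212.5


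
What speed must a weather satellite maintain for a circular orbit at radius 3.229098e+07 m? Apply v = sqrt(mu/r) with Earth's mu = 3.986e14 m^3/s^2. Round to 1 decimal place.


Step 1: mu / r = 3.986e14 / 3.229098e+07 = 12344004.4248
Step 2: v = sqrt(12344004.4248) = 3513.4 m/s

3513.4


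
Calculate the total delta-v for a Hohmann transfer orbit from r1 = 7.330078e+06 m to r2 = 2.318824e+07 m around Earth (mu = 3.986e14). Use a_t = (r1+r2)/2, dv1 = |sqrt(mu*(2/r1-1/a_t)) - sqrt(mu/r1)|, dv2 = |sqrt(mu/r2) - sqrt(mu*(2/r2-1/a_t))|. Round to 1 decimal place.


Step 1: Transfer semi-major axis a_t = (7.330078e+06 + 2.318824e+07) / 2 = 1.525916e+07 m
Step 2: v1 (circular at r1) = sqrt(mu/r1) = 7374.19 m/s
Step 3: v_t1 = sqrt(mu*(2/r1 - 1/a_t)) = 9090.4 m/s
Step 4: dv1 = |9090.4 - 7374.19| = 1716.21 m/s
Step 5: v2 (circular at r2) = 4146.05 m/s, v_t2 = 2873.58 m/s
Step 6: dv2 = |4146.05 - 2873.58| = 1272.47 m/s
Step 7: Total delta-v = 1716.21 + 1272.47 = 2988.7 m/s

2988.7


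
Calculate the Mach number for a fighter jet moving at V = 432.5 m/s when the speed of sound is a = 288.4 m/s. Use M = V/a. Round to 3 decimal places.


Step 1: M = V / a = 432.5 / 288.4
Step 2: M = 1.500

1.500


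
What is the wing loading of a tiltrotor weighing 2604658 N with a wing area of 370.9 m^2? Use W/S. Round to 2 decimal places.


Step 1: Wing loading = W / S = 2604658 / 370.9
Step 2: Wing loading = 7022.53 N/m^2

7022.53


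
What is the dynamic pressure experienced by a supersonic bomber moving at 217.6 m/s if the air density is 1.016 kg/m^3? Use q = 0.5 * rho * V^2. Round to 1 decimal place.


Step 1: V^2 = 217.6^2 = 47349.76
Step 2: q = 0.5 * 1.016 * 47349.76
Step 3: q = 24053.7 Pa

24053.7


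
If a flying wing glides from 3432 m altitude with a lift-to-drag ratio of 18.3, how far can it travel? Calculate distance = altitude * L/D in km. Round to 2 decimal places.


Step 1: Glide distance = altitude * L/D = 3432 * 18.3 = 62805.6 m
Step 2: Convert to km: 62805.6 / 1000 = 62.81 km

62.81


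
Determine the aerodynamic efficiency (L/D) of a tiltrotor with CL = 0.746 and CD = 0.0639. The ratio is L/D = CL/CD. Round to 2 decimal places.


Step 1: L/D = CL / CD = 0.746 / 0.0639
Step 2: L/D = 11.67

11.67


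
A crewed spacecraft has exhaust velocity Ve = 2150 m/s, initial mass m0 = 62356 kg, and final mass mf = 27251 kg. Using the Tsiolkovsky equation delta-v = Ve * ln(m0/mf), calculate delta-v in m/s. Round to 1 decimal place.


Step 1: Mass ratio m0/mf = 62356 / 27251 = 2.28821
Step 2: ln(2.28821) = 0.82777
Step 3: delta-v = 2150 * 0.82777 = 1779.7 m/s

1779.7


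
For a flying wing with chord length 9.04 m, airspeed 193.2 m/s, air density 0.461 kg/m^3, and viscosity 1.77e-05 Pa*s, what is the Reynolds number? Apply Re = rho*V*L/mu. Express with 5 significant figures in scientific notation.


Step 1: Numerator = rho * V * L = 0.461 * 193.2 * 9.04 = 805.149408
Step 2: Re = 805.149408 / 1.77e-05
Step 3: Re = 4.5489e+07

4.5489e+07


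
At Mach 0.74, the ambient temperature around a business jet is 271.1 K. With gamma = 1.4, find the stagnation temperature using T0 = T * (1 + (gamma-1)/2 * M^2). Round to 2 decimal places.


Step 1: (gamma-1)/2 = 0.2
Step 2: M^2 = 0.5476
Step 3: 1 + 0.2 * 0.5476 = 1.10952
Step 4: T0 = 271.1 * 1.10952 = 300.79 K

300.79


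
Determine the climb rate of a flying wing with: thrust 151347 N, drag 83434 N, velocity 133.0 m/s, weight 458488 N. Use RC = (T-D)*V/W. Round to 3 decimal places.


Step 1: Excess thrust = T - D = 151347 - 83434 = 67913 N
Step 2: Excess power = 67913 * 133.0 = 9032429.0 W
Step 3: RC = 9032429.0 / 458488 = 19.700 m/s

19.700


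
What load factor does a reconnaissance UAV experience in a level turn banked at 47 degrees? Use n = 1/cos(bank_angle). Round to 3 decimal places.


Step 1: Convert 47 degrees to radians = 0.820305
Step 2: cos(47 deg) = 0.681998
Step 3: n = 1 / 0.681998 = 1.466

1.466


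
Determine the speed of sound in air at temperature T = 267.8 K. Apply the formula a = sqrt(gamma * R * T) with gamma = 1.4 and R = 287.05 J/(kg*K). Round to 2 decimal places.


Step 1: gamma * R * T = 1.4 * 287.05 * 267.8 = 107620.786
Step 2: a = sqrt(107620.786) = 328.06 m/s

328.06


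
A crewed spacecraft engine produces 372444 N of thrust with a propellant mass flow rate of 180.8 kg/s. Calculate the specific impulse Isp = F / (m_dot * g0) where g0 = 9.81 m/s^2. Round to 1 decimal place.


Step 1: m_dot * g0 = 180.8 * 9.81 = 1773.65
Step 2: Isp = 372444 / 1773.65 = 210.0 s

210.0


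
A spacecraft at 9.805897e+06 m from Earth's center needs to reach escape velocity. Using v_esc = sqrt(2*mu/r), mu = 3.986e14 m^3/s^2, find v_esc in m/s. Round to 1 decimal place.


Step 1: 2*mu/r = 2 * 3.986e14 / 9.805897e+06 = 81298018.937
Step 2: v_esc = sqrt(81298018.937) = 9016.5 m/s

9016.5


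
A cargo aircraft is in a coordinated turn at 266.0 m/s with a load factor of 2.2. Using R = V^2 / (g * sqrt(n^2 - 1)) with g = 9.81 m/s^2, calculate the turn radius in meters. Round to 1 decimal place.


Step 1: V^2 = 266.0^2 = 70756.0
Step 2: n^2 - 1 = 2.2^2 - 1 = 3.84
Step 3: sqrt(3.84) = 1.959592
Step 4: R = 70756.0 / (9.81 * 1.959592) = 3680.7 m

3680.7


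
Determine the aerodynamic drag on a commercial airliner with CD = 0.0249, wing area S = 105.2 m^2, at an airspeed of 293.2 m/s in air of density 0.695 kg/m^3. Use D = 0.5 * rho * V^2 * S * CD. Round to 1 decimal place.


Step 1: Dynamic pressure q = 0.5 * 0.695 * 293.2^2 = 29873.2684 Pa
Step 2: Drag D = q * S * CD = 29873.2684 * 105.2 * 0.0249
Step 3: D = 78252.4 N

78252.4


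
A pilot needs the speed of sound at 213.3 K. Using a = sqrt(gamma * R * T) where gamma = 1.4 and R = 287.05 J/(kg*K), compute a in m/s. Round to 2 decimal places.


Step 1: gamma * R * T = 1.4 * 287.05 * 213.3 = 85718.871
Step 2: a = sqrt(85718.871) = 292.78 m/s

292.78


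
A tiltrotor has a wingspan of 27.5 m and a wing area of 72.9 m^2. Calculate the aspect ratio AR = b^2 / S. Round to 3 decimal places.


Step 1: b^2 = 27.5^2 = 756.25
Step 2: AR = 756.25 / 72.9 = 10.374

10.374


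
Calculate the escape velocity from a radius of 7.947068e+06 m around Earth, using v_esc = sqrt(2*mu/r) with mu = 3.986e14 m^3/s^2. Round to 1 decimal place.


Step 1: 2*mu/r = 2 * 3.986e14 / 7.947068e+06 = 100313725.7665
Step 2: v_esc = sqrt(100313725.7665) = 10015.7 m/s

10015.7


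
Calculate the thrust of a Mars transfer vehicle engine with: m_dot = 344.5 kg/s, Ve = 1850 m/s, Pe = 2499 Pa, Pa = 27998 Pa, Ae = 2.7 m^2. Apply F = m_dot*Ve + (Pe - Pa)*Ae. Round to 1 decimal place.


Step 1: Momentum thrust = m_dot * Ve = 344.5 * 1850 = 637325.0 N
Step 2: Pressure thrust = (Pe - Pa) * Ae = (2499 - 27998) * 2.7 = -68847.3 N
Step 3: Total thrust F = 637325.0 + -68847.3 = 568477.7 N

568477.7


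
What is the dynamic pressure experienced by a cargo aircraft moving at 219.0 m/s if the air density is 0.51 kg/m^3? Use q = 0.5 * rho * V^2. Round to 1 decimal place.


Step 1: V^2 = 219.0^2 = 47961.0
Step 2: q = 0.5 * 0.51 * 47961.0
Step 3: q = 12230.1 Pa

12230.1


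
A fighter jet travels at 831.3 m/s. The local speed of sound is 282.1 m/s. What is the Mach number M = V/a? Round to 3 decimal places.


Step 1: M = V / a = 831.3 / 282.1
Step 2: M = 2.947

2.947


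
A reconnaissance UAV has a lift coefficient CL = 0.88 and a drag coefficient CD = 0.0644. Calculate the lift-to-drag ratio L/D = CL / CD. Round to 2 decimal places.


Step 1: L/D = CL / CD = 0.88 / 0.0644
Step 2: L/D = 13.66

13.66


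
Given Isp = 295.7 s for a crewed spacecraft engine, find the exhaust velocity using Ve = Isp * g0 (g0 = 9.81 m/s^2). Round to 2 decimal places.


Step 1: Ve = Isp * g0 = 295.7 * 9.81
Step 2: Ve = 2900.82 m/s

2900.82


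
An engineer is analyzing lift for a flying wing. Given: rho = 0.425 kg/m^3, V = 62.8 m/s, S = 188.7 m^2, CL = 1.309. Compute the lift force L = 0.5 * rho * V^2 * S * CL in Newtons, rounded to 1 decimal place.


Step 1: Calculate dynamic pressure q = 0.5 * 0.425 * 62.8^2 = 0.5 * 0.425 * 3943.84 = 838.066 Pa
Step 2: Multiply by wing area and lift coefficient: L = 838.066 * 188.7 * 1.309
Step 3: L = 158143.0542 * 1.309 = 207009.3 N

207009.3


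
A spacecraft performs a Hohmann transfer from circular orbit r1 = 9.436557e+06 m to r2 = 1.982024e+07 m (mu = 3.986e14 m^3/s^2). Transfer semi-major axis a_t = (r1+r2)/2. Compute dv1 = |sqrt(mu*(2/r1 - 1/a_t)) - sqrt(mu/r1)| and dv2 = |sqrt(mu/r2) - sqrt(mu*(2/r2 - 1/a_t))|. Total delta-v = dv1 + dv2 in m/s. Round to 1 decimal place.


Step 1: Transfer semi-major axis a_t = (9.436557e+06 + 1.982024e+07) / 2 = 1.462840e+07 m
Step 2: v1 (circular at r1) = sqrt(mu/r1) = 6499.23 m/s
Step 3: v_t1 = sqrt(mu*(2/r1 - 1/a_t)) = 7565.16 m/s
Step 4: dv1 = |7565.16 - 6499.23| = 1065.93 m/s
Step 5: v2 (circular at r2) = 4484.5 m/s, v_t2 = 3601.82 m/s
Step 6: dv2 = |4484.5 - 3601.82| = 882.68 m/s
Step 7: Total delta-v = 1065.93 + 882.68 = 1948.6 m/s

1948.6


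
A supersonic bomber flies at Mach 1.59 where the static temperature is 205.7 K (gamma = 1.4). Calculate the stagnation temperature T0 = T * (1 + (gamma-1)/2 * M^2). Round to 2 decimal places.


Step 1: (gamma-1)/2 = 0.2
Step 2: M^2 = 2.5281
Step 3: 1 + 0.2 * 2.5281 = 1.50562
Step 4: T0 = 205.7 * 1.50562 = 309.71 K

309.71


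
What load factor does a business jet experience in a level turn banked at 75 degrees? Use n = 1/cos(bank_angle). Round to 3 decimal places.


Step 1: Convert 75 degrees to radians = 1.308997
Step 2: cos(75 deg) = 0.258819
Step 3: n = 1 / 0.258819 = 3.864

3.864


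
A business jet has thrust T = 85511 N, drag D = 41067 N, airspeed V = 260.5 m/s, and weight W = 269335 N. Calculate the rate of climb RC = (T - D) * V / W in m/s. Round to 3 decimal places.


Step 1: Excess thrust = T - D = 85511 - 41067 = 44444 N
Step 2: Excess power = 44444 * 260.5 = 11577662.0 W
Step 3: RC = 11577662.0 / 269335 = 42.986 m/s

42.986


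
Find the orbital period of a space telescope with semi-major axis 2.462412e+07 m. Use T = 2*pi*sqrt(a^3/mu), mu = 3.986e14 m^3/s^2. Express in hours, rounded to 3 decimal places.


Step 1: a^3 / mu = 1.493077e+22 / 3.986e14 = 3.745802e+07
Step 2: sqrt(3.745802e+07) = 6120.2961 s
Step 3: T = 2*pi * 6120.2961 = 38454.95 s
Step 4: T in hours = 38454.95 / 3600 = 10.682 hours

10.682


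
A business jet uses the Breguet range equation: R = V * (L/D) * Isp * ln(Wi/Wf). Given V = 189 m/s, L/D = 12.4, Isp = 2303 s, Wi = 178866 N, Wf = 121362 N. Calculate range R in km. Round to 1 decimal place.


Step 1: Coefficient = V * (L/D) * Isp = 189 * 12.4 * 2303 = 5397310.8 m
Step 2: Wi/Wf = 178866 / 121362 = 1.473822
Step 3: ln(1.473822) = 0.387859
Step 4: R = 5397310.8 * 0.387859 = 2093396.1 m = 2093.4 km

2093.4


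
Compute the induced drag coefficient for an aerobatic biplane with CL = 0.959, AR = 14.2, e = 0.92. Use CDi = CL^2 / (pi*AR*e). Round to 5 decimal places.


Step 1: CL^2 = 0.959^2 = 0.919681
Step 2: pi * AR * e = 3.14159 * 14.2 * 0.92 = 41.041766
Step 3: CDi = 0.919681 / 41.041766 = 0.02241

0.02241


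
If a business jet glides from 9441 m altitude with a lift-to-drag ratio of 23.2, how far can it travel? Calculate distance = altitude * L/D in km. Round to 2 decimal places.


Step 1: Glide distance = altitude * L/D = 9441 * 23.2 = 219031.2 m
Step 2: Convert to km: 219031.2 / 1000 = 219.03 km

219.03


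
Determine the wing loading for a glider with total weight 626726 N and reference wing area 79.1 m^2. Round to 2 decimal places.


Step 1: Wing loading = W / S = 626726 / 79.1
Step 2: Wing loading = 7923.21 N/m^2

7923.21
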